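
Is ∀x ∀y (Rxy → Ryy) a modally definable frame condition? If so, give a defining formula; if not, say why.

Yes, by □(□q → q)

This is a Sahlqvist condition; the T□ axiom □(□q → q) defines it.
Suppose □(□q→q) is valid. Take Rxy and set V(q)={w : Ryw}. Then at y, □q holds; since □(□q→q) at x, □q→q at y, so q at y, i.e. Ryy.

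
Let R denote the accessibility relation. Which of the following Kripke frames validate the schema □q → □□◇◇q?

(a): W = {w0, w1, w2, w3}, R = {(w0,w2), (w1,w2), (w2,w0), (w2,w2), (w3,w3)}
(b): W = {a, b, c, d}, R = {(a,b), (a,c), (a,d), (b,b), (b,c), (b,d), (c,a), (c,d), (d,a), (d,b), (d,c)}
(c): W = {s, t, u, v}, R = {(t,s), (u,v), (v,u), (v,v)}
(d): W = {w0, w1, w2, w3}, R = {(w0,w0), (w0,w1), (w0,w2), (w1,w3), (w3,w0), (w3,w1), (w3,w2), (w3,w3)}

This is the axiom for a generalized confluence (Geach) condition; its first-order frame correspondent is ∀x ∀z (xR²z → ∃w (xRw ∧ zR²w)).
(a): condition met.
(b): condition met.
(c): condition met.
(d): fails — w0R²w2 but no w with w0Rw and w2R²w.
Valid on: (a), (b), (c).

(a), (b), (c)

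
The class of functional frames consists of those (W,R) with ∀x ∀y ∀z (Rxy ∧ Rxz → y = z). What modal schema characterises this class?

The condition is partial functionality. The CD schema ◇ψ → □ψ defines it.

◇ψ → □ψ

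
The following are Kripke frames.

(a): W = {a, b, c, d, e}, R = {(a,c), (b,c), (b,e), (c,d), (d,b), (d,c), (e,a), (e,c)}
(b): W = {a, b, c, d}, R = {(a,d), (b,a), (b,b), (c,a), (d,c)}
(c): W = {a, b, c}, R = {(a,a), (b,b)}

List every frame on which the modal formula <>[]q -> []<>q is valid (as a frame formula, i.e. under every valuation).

The schema corresponds to convergence: forall x forall y forall z (Rxy & Rxz -> exists w (Ryw & Rzw)).
(a): fails — Rbc and Rbe but c and e have no common successor.
(b): fails — Rbb and Rba but b and a have no common successor.
(c): condition met.
Valid on: (c).

(c)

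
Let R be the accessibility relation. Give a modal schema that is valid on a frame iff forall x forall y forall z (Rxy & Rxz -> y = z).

The condition is partial functionality. The CD schema ◇p → □p defines it.
Suppose ◇p→□p is valid. Take Rxy, Rxz and set V(p)={y}. Then ◇p at x, so □p at x, so p at z, i.e. z=y.

◇p → □p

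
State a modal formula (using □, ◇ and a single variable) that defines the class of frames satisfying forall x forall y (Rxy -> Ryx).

r → □◇r

This is symmetry; the standard corresponding axiom is B: r → □◇r.
Suppose r→□◇r is valid. Take Rxy and set V(r)={x}. Then r at x, so □◇r at x, so ◇r at y, so some z with Ryz has r; z=x, i.e. Ryx.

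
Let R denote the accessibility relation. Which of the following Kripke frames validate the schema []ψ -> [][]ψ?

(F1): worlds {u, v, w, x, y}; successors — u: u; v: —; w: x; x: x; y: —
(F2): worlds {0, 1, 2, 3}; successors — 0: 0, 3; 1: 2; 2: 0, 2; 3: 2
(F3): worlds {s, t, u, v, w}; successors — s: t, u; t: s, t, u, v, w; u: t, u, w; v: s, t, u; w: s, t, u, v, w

(F1)

The schema corresponds to transitivity: forall x forall y forall z (Rxy & Ryz -> Rxz).
(F1): ✓.
(F2): fails — R32 and R20 but not R30.
(F3): fails — Ruw and Rwv but not Ruv.
Valid on: (F1).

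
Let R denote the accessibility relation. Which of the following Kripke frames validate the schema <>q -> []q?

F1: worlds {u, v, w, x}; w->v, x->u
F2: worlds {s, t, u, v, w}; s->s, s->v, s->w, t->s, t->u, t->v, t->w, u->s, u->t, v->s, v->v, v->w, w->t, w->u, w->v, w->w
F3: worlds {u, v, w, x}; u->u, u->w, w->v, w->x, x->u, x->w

The schema corresponds to partial functionality: forall x forall y forall z (Rxy & Rxz -> y = z).
F1: condition met.
F2: fails — s sees both s and v.
F3: fails — u sees both u and w.

F1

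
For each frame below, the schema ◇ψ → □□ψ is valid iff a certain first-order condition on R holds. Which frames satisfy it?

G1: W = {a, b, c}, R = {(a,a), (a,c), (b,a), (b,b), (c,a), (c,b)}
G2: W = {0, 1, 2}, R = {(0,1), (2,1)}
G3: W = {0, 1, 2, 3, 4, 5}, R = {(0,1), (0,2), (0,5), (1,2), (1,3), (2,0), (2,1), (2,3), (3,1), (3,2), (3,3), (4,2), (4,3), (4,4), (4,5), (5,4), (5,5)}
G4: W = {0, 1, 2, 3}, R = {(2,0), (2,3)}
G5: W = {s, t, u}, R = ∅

G2, G4, G5

Frame correspondent (Sahlqvist): ∀x ∀y ∀z ((xRy ∧ xR²z) → ∃w (y = w ∧ z = w)) — i.e. a generalized confluence (Geach) condition.
G1: fails — aRa, aR²b but a ≠ b.
G2: holds.
G3: fails — 0R1, 0R²0 but 1 ≠ 0.
G4: holds.
G5: holds.
Valid on: G2, G4, G5.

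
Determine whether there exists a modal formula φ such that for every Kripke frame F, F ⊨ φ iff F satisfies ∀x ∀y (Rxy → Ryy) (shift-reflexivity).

Yes: it is shift-reflexivity, defined by the T□ schema □(□p → p).

Yes — defined by □(□p → p)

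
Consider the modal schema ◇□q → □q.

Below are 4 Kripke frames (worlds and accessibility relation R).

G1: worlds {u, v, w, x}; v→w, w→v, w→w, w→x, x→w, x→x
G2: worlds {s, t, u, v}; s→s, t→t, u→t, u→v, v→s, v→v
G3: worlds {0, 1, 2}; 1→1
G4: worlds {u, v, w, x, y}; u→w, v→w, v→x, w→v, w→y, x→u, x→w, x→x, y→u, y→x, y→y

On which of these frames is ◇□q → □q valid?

G3

This is the axiom for a generalized confluence (Geach) condition; its first-order frame correspondent is ∀x ∀y ∀z ((xRy ∧ xRz) → ∃w (yRw ∧ z = w)).
G1: fails — wRv, wRv but no t with vRt and v=t.
G2: fails — uRt, uRv but no w with tRw and v=w.
G3: ✓.
G4: fails — uRw, uRw but no t with wRt and w=t.
Valid on: G3.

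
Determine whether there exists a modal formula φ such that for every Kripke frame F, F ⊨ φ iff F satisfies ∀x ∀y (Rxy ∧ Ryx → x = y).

Not modally definable

Any modally definable frame class is closed under surjective bounded morphisms.
The 4-cycle (worlds 0,1,2,3 with 0→1→2→3→0) is antisymmetric. Sending even-indexed worlds to s and odd-indexed worlds to t is a surjective bounded morphism onto the two-world frame with s↔t, which is not antisymmetric.
Hence antisymmetry is not modally definable.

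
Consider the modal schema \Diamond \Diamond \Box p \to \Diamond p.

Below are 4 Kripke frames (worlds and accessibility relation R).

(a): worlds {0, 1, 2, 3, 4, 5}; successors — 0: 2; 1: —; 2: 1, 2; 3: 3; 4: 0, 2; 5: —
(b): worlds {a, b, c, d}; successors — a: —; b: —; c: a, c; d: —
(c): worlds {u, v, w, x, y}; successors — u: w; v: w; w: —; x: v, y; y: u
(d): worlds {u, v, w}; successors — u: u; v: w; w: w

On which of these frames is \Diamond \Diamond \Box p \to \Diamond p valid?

Frame correspondent (Sahlqvist): \forall x \forall y (x R^2 y \to \exists w (yRw \wedge xRw)) — i.e. a generalized confluence (Geach) condition.
(a): fails — 0R²1 but no w with 1Rw and 0Rw.
(b): fails — cR²a but no w with aRw and cRw.
(c): fails — xR²u but no t with uRt and xRt.
(d): condition met.

(d)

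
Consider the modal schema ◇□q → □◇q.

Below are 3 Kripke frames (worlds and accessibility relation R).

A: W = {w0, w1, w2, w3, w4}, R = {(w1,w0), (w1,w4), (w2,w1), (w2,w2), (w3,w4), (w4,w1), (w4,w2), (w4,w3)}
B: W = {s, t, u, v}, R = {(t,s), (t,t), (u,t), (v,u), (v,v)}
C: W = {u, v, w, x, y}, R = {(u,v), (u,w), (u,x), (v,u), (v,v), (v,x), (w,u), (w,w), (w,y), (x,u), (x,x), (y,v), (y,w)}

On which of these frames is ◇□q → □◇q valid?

C

The schema corresponds to convergence: ∀x ∀y ∀z (Rxy ∧ Rxz → ∃w (Ryw ∧ Rzw)).
A: fails — Rw1w0 and Rw1w0 but w0 and w0 have no common successor.
B: fails — Rts and Rts but s and s have no common successor.
C: holds.
Valid on: C.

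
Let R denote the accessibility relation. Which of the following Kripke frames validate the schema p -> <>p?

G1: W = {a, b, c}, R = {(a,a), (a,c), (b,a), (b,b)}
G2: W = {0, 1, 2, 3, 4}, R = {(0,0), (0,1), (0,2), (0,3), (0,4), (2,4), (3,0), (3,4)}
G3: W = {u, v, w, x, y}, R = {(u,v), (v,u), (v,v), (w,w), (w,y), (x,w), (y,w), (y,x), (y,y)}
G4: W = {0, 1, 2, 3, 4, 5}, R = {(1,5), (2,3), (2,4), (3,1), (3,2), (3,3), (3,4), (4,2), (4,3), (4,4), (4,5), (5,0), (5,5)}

Frame correspondent (Sahlqvist): forall x Rxx — i.e. reflexivity.
G1: fails — world c does not see itself.
G2: fails — world 1 does not see itself.
G3: fails — world u does not see itself.
G4: fails — world 0 does not see itself.

none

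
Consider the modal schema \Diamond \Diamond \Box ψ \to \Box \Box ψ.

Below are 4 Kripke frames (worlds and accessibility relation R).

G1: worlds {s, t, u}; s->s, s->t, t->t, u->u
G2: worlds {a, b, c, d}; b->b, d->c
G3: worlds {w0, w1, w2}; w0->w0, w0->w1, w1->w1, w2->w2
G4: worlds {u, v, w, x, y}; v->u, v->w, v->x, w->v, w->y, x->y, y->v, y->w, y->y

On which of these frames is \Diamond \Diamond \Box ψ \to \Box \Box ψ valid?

G2

The schema corresponds to a generalized confluence (Geach) condition: \forall x \forall y \forall z ((x R^2 y \wedge x R^2 z) \to \exists w (yRw \wedge z = w)).
G1: fails — sR²t, sR²s but no w with tRw and s=w.
G2: condition met.
G3: fails — w0R²w1, w0R²w0 but no w with w1Rw and w0=w.
G4: fails — vR²v, vR²v but no t with vRt and v=t.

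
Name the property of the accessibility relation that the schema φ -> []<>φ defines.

Symmetry

Suppose φ→□◇φ is valid. Take Rxy and set V(φ)={x}. Then φ at x, so □◇φ at x, so ◇φ at y, so some z with Ryz has φ; z=x, i.e. Ryx.
Conversely, any frame satisfying forall x forall y (Rxy -> Ryx) validates the schema.
Frame condition: forall x forall y (Rxy -> Ryx).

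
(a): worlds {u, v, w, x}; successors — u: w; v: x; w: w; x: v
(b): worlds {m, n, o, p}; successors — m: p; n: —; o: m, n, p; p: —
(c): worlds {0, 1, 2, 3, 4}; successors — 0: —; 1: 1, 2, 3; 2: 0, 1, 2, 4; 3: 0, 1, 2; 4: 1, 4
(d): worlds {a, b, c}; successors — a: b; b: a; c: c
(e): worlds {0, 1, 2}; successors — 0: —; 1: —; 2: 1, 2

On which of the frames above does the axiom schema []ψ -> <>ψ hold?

The schema corresponds to seriality: forall x exists y Rxy.
(a): satisfies the condition.
(b): fails — world n has no successor.
(c): fails — world 0 has no successor.
(d): satisfies the condition.
(e): fails — world 0 has no successor.

(a), (d)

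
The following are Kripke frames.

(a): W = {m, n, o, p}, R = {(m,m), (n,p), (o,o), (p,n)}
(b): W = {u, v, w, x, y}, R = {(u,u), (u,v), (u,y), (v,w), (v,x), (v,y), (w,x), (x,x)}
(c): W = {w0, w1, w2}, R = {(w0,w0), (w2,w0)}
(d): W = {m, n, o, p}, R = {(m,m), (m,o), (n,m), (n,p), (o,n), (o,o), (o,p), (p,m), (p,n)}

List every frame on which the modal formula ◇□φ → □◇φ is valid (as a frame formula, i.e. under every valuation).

The schema corresponds to convergence: ∀x ∀y ∀z (Rxy ∧ Rxz → ∃w (Ryw ∧ Rzw)).
(a): holds.
(b): fails — Ruv and Ruy but v and y have no common successor.
(c): holds.
(d): holds.

(a), (c), (d)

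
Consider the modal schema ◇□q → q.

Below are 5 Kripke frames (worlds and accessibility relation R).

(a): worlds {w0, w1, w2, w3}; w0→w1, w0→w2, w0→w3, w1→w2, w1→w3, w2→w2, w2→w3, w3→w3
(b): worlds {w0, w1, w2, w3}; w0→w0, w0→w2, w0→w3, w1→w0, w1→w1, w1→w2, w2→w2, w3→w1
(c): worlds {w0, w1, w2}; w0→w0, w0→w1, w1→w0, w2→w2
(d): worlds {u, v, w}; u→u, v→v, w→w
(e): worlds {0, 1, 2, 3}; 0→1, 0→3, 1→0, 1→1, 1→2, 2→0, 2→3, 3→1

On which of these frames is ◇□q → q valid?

This is the axiom for a generalized confluence (Geach) condition; its first-order frame correspondent is ∀x ∀y (xRy → ∃w (yRw ∧ x = w)).
(a): fails — w0Rw1 but no w with w1Rw and w0=w.
(b): fails — w0Rw2 but no w with w2Rw and w0=w.
(c): ✓.
(d): ✓.
(e): fails — 0R3 but no w with 3Rw and 0=w.

(c), (d)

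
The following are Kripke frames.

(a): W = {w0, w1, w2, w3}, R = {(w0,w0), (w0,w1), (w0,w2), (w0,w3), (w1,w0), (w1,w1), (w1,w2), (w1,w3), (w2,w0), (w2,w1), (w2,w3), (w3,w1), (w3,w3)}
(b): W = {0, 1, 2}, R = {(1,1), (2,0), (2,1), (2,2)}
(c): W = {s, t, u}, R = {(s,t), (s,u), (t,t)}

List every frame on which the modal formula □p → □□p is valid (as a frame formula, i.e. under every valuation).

Frame correspondent (Sahlqvist): ∀x ∀y ∀z (Rxy ∧ Ryz → Rxz) — i.e. transitivity.
(a): fails — Rw3w1 and Rw1w0 but not Rw3w0.
(b): ✓.
(c): ✓.
Valid on: (b), (c).

(b), (c)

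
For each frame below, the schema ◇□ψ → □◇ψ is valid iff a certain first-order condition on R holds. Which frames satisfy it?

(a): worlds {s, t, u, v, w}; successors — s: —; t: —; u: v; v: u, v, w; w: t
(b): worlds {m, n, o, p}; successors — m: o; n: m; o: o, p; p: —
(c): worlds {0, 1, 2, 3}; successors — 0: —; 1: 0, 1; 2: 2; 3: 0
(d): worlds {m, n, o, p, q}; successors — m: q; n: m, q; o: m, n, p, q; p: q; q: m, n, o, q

Frame correspondent (Sahlqvist): ∀x ∀y ∀z (Rxy ∧ Rxz → ∃w (Ryw ∧ Rzw)) — i.e. convergence.
(a): fails — Rvv and Rvw but v and w have no common successor.
(b): fails — Roo and Rop but o and p have no common successor.
(c): fails — R10 and R10 but 0 and 0 have no common successor.
(d): holds.

(d)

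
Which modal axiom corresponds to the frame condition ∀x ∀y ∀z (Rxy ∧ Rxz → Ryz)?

◇q → □◇q

The condition is the Euclidean property. The 5 schema ◇q → □◇q defines it.
Suppose ◇q→□◇q is valid. Take Rxy, Rxz and set V(q)={y}. Then ◇q at x, so □◇q at x, so ◇q at z, so some w with Rzw has q; w=y, i.e. Rzy. By symmetry of the argument, Ryz.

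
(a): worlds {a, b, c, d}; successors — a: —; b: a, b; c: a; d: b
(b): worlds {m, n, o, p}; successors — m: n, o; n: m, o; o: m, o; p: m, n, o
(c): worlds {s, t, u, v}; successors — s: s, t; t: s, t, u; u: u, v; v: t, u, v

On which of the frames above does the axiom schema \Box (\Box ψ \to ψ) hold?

The schema corresponds to shift-reflexivity: \forall x \forall y (Rxy \to Ryy).
(a): fails — Rca but not Raa.
(b): fails — Rom but not Rmm.
(c): condition met.
Valid on: (c).

(c)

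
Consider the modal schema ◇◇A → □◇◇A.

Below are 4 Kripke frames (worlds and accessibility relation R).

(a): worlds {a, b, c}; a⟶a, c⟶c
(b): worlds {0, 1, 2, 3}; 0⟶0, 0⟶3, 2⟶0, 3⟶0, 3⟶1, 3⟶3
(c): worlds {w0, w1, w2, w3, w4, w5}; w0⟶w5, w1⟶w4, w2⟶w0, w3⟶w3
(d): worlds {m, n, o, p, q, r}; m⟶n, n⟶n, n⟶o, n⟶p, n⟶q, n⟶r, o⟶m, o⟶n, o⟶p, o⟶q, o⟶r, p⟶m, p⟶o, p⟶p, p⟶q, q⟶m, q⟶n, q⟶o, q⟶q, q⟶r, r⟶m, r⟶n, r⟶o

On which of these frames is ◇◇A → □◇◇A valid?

(a)

Frame correspondent (Sahlqvist): ∀x ∀y ∀z ((xR²y ∧ xRz) → ∃w (y = w ∧ zR²w)) — i.e. a generalized confluence (Geach) condition.
(a): satisfies the condition.
(b): fails — 3R²0, 3R1 but no w with 0=w and 1R²w.
(c): fails — w2R²w5, w2Rw0 but no w with w5=w and w0R²w.
(d): fails — oR²m, oRm but no w with m=w and mR²w.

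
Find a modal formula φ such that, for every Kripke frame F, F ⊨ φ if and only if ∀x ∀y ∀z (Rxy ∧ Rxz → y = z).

The condition is partial functionality. The CD schema ◇q → □q defines it.

◇q → □q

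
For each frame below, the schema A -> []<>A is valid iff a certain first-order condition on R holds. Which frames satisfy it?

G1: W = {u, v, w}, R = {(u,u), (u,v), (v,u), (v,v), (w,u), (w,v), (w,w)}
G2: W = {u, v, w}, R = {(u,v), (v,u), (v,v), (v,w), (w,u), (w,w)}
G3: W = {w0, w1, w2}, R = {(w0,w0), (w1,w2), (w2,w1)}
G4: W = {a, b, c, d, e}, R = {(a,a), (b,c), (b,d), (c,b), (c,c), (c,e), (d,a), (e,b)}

The schema corresponds to symmetry: forall x forall y (Rxy -> Ryx).
G1: fails — Rwu but not Ruw.
G2: fails — Rwu but not Ruw.
G3: satisfies the condition.
G4: fails — Reb but not Rbe.
Valid on: G3.

G3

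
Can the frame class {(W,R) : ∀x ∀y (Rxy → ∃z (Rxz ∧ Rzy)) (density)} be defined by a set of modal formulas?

Definable; □□p → □p defines it

Yes: it is density, defined by the C4 schema □□p → □p.
Suppose □□p→□p is valid. Take Rxy and set V(p)={w : xR²w}. Then □□p at x, so □p at x, so p at y, i.e. ∃z(Rxz∧Rzy).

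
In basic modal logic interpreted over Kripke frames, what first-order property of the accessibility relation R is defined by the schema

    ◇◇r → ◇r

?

Transitivity

This is frame-equivalent to □r → □□r (substitute ¬r for r and contrapose).
Suppose □r→□□r is valid. Take Rxy, Ryz and set V(r)={w : Rxw}. Then □r at x, so □□r at x, so □r at y, so r at z, i.e. Rxz.
The converse is a direct semantic check.
So the correspondent is transitivity.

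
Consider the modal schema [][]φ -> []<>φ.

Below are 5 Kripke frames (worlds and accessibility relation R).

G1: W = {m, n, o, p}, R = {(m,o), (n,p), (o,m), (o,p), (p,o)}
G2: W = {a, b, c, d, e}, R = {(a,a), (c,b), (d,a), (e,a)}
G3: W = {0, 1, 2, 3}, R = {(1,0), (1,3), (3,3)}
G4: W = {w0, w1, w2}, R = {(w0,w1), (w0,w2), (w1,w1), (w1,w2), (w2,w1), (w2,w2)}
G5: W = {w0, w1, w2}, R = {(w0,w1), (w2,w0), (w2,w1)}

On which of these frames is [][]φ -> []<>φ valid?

The schema corresponds to a generalized confluence (Geach) condition: forall x forall z (xRz -> exists w (x R^2 w & zRw)).
G1: condition met.
G2: fails — cRb but no w with cR²w and bRw.
G3: fails — 1R0 but no w with 1R²w and 0Rw.
G4: condition met.
G5: fails — w0Rw1 but no w with w0R²w and w1Rw.
Valid on: G1, G4.

G1, G4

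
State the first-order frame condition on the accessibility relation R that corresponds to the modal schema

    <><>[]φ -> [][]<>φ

This is a Sahlqvist (Geach-type) schema ◇^2□^1φ → □^2◇^1φ.
First-order correspondent: forall x forall y forall z ((x R^2 y & x R^2 z) -> exists w (yRw & zRw)).

forall x forall y forall z ((x R^2 y & x R^2 z) -> exists w (yRw & zRw))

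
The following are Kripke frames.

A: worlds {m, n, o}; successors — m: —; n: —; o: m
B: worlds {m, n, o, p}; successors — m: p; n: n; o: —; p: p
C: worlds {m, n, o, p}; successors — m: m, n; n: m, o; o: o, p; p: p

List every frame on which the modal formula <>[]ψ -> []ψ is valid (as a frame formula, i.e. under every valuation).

B

Frame correspondent (Sahlqvist): forall x forall y forall z (Rxy & Rxz -> Ryz) — i.e. the Euclidean property.
A: fails — Rom and Rom but not Rmm.
B: satisfies the condition.
C: fails — Rmn and Rmn but not Rnn.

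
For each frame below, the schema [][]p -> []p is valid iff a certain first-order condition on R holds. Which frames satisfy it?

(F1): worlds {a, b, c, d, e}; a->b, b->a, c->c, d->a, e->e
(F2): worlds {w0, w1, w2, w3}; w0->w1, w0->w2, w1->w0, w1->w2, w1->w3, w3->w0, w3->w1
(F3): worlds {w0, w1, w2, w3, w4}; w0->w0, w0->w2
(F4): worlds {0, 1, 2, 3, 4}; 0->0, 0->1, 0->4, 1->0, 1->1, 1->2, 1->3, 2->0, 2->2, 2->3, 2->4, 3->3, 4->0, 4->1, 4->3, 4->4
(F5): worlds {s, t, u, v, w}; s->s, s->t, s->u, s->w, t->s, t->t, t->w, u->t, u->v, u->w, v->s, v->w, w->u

Frame correspondent (Sahlqvist): forall x forall y (Rxy -> exists z (Rxz & Rzy)) — i.e. density.
(F1): fails — Rab but no z with Raz and Rzb.
(F2): fails — Rw1w3 but no z with Rw1z and Rzw3.
(F3): satisfies the condition.
(F4): satisfies the condition.
(F5): fails — Ruv but no z with Ruz and Rzv.
Valid on: (F3), (F4).

(F3), (F4)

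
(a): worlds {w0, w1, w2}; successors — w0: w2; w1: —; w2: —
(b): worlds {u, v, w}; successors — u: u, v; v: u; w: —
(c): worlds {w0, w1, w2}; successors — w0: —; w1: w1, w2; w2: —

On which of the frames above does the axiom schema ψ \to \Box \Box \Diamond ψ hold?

This is the axiom for a generalized confluence (Geach) condition; its first-order frame correspondent is \forall x \forall z (x R^2 z \to \exists w (x = w \wedge zRw)).
(a): satisfies the condition.
(b): fails — vR²v but no t with v=t and vRt.
(c): fails — w1R²w2 but no w with w1=w and w2Rw.
Valid on: (a).

(a)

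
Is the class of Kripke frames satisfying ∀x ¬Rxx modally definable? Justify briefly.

Modal frame validity is preserved under surjective bounded morphisms.
The 3-cycle (worlds s,t,u with s→t→u→s) is irreflexive, and the map sending every world to a single reflexive point • is a surjective bounded morphism (forth: every edge maps to (•,•); back: every world has a successor). So any modal formula valid on the 3-cycle is also valid on the reflexive point, which is not irreflexive.
So the class is not modally definable.

No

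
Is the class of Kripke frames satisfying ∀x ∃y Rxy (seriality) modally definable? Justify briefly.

Definable; □p → ◇p defines it

Yes: it is seriality, defined by the D schema □p → ◇p.
Suppose □p→◇p is valid. At any x set V(p)=W. Then □p at x, so ◇p at x, so x has a successor.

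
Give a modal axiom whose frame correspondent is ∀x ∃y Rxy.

The condition is seriality. The D schema □p → ◇p defines it.
Suppose □p→◇p is valid. At any x set V(p)=W. Then □p at x, so ◇p at x, so x has a successor.

□p → ◇p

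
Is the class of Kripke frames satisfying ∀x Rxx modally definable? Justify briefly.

This is a Sahlqvist condition; the T axiom □q → q defines it.
Suppose □q→q is valid. At any x set V(q)={w : Rxw}. Then □q holds at x, so q holds at x, i.e. Rxx.

Yes — defined by □q → q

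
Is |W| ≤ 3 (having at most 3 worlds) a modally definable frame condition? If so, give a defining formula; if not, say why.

No — not modally definable

Modal frame validity is preserved under disjoint unions.
Any modal formula valid on each of 4 disjoint one-world frames is valid on their disjoint union (validity is preserved under disjoint unions). Each one-world frame has |W|=1≤3, but the union has |W|=4.
So the class is not modally definable.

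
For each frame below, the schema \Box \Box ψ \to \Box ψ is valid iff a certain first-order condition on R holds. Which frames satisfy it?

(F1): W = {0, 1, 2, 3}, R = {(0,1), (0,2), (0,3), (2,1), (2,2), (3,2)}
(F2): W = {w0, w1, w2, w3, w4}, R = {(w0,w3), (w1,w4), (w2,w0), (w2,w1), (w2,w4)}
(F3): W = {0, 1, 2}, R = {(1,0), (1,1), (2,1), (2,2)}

Frame correspondent (Sahlqvist): \forall x \forall y (Rxy \to \exists z (Rxz \wedge Rzy)) — i.e. density.
(F1): fails — R03 but no z with R0z and Rz3.
(F2): fails — Rw0w3 but no z with Rw0z and Rzw3.
(F3): satisfies the condition.
Valid on: (F3).

(F3)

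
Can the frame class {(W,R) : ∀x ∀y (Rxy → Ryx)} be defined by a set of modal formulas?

Yes — defined by p → □◇p

This is a Sahlqvist condition; the B axiom p → □◇p defines it.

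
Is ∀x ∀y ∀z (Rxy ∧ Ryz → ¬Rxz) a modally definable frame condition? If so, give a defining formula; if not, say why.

Modal frame validity is preserved under surjective bounded morphisms.
The 3-cycle (worlds s,t,u with s→t→u→s) is intransitive. Mapping every world to a single reflexive point • is a surjective bounded morphism; the reflexive point is not intransitive (R••∧R•• but R••).
So the class is not modally definable.

Not definable by any modal formula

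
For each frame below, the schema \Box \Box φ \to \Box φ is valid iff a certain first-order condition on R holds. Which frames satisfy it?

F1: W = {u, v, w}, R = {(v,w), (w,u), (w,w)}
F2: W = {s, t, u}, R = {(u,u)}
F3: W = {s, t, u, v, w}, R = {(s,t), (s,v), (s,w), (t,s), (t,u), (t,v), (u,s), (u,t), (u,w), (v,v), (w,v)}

This is the axiom for density; its first-order frame correspondent is \forall x \forall y (Rxy \to \exists z (Rxz \wedge Rzy)).
F1: ✓.
F2: ✓.
F3: fails — Rtu but no z with Rtz and Rzu.
Valid on: F1, F2.

F1, F2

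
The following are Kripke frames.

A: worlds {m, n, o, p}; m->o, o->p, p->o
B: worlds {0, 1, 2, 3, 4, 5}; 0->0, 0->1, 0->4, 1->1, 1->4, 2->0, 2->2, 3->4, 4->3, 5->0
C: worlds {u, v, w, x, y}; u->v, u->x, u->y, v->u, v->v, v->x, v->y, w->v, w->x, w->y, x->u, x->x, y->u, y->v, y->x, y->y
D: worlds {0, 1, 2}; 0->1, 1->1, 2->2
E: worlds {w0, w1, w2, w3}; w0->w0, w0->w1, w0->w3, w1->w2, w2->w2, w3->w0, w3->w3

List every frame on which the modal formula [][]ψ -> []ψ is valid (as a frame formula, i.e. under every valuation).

The schema corresponds to density: forall x forall y (Rxy -> exists z (Rxz & Rzy)).
A: fails — Rop but no z with Roz and Rzp.
B: fails — R34 but no z with R3z and Rz4.
C: holds.
D: holds.
E: holds.

C, D, E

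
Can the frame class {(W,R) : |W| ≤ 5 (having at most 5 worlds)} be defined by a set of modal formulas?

Modal frame validity is preserved under disjoint unions.
Any modal formula valid on each of 6 disjoint one-world frames is valid on their disjoint union (validity is preserved under disjoint unions). Each one-world frame has |W|=1≤5, but the union has |W|=6.
Hence having at most 5 worlds is not modally definable.

No — not modally definable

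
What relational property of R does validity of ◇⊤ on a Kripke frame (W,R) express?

Seriality

◇⊤ holds at w iff w has a successor, so frame-validity of ◇⊤ is exactly seriality. Equivalently via □ψ → ◇ψ:
Suppose □ψ→◇ψ is valid. At any x set V(ψ)=W. Then □ψ at x, so ◇ψ at x, so x has a successor.
Conversely, on a frame with seriality the schema holds at every world under every valuation.
Frame condition: ∀x ∃y Rxy.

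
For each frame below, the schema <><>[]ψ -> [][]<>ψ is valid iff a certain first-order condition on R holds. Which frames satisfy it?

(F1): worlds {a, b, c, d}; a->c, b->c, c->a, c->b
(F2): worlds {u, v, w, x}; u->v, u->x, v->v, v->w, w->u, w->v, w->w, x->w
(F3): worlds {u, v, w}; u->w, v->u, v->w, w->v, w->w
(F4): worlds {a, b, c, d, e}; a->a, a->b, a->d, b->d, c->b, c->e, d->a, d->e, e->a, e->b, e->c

(F1), (F3)

This is the axiom for a generalized confluence (Geach) condition; its first-order frame correspondent is forall x forall y forall z ((x R^2 y & x R^2 z) -> exists w (yRw & zRw)).
(F1): holds.
(F2): fails — wR²u, wR²x but no t with uRt and xRt.
(F3): holds.
(F4): fails — aR²b, aR²d but no w with bRw and dRw.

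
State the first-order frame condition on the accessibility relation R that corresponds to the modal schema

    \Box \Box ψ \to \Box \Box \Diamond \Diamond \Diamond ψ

This is a Sahlqvist (Geach-type) schema ◇^0□^2ψ → □^2◇^3ψ.
First-order correspondent: \forall x \forall z (x R^2 z \to \exists w (x R^2 w \wedge z R^3 w)).

\forall x \forall z (x R^2 z \to \exists w (x R^2 w \wedge z R^3 w))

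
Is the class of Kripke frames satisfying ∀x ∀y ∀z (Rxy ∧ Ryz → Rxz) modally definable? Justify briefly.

Yes: it is transitivity, defined by the 4 schema □p → □□p.
Suppose □p→□□p is valid. Take Rxy, Ryz and set V(p)={w : Rxw}. Then □p at x, so □□p at x, so □p at y, so p at z, i.e. Rxz.

Yes, by □p → □□p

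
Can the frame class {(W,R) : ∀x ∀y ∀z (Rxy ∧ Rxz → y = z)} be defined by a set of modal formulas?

Definable; ◇r → □r defines it

This is a Sahlqvist condition; the CD axiom ◇r → □r defines it.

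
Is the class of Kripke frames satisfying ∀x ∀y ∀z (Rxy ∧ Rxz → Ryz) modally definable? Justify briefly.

Yes, by ◇r → □◇r

Yes: it is the Euclidean property, defined by the 5 schema ◇r → □◇r.
Suppose ◇r→□◇r is valid. Take Rxy, Rxz and set V(r)={y}. Then ◇r at x, so □◇r at x, so ◇r at z, so some w with Rzw has r; w=y, i.e. Rzy. By symmetry of the argument, Ryz.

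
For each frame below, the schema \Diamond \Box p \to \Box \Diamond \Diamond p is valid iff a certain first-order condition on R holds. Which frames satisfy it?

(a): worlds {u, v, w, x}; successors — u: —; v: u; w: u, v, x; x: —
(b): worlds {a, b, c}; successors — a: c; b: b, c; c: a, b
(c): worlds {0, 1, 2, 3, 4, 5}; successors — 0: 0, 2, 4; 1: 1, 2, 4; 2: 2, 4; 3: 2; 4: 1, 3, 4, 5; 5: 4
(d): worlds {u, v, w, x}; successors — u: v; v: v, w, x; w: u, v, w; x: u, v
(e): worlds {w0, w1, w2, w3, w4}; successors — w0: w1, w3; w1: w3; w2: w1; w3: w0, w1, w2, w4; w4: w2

(d)

The schema corresponds to a generalized confluence (Geach) condition: \forall x \forall y \forall z ((xRy \wedge xRz) \to \exists w (yRw \wedge z R^2 w)).
(a): fails — vRu, vRu but no t with uRt and uR²t.
(b): fails — cRa, cRa but no w with aRw and aR²w.
(c): fails — 4R3, 4R5 but no w with 3Rw and 5R²w.
(d): holds.
(e): fails — w0Rw1, w0Rw1 but no w with w1Rw and w1R²w.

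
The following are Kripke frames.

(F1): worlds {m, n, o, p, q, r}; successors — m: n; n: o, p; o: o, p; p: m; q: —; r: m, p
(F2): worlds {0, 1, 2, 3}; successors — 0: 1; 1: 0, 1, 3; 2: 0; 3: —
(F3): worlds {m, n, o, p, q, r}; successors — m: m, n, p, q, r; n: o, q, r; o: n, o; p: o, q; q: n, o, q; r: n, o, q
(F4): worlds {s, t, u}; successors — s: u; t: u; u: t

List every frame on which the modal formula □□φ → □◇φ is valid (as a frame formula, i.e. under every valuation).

(F1), (F3), (F4)

This is the axiom for a generalized confluence (Geach) condition; its first-order frame correspondent is ∀x ∀z (xRz → ∃w (xR²w ∧ zRw)).
(F1): holds.
(F2): fails — 1R3 but no w with 1R²w and 3Rw.
(F3): holds.
(F4): holds.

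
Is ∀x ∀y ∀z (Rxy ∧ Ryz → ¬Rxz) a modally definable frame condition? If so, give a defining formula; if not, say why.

Modal frame validity is preserved under surjective bounded morphisms.
The 5-cycle (worlds 0,1,2,3,4 with 0→1→2→3→4→0) is intransitive. Mapping every world to a single reflexive point • is a surjective bounded morphism; the reflexive point is not intransitive (R••∧R•• but R••).
So the class is not modally definable.

Not modally definable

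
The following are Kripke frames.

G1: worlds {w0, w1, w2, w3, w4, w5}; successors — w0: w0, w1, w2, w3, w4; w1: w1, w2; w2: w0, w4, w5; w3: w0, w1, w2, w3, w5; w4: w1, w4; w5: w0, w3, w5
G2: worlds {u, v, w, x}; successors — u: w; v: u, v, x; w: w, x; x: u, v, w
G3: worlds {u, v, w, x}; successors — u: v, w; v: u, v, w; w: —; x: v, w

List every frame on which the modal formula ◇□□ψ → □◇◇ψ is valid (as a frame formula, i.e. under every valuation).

G1, G2

Frame correspondent (Sahlqvist): ∀x ∀y ∀z ((xRy ∧ xRz) → ∃w (yR²w ∧ zR²w)) — i.e. a generalized confluence (Geach) condition.
G1: holds.
G2: holds.
G3: fails — uRv, uRw but no t with vR²t and wR²t.
Valid on: G1, G2.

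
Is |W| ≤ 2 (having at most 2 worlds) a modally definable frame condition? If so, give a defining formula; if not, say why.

Not modally definable

Any modally definable frame class is closed under disjoint unions.
Any modal formula valid on each of 3 disjoint one-world frames is valid on their disjoint union (validity is preserved under disjoint unions). Each one-world frame has |W|=1≤2, but the union has |W|=3.
Hence having at most 2 worlds is not modally definable.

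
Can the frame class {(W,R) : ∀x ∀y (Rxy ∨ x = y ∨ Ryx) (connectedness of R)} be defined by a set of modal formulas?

No — not modally definable

Any modally definable frame class is closed under disjoint unions.
Take 2 disjoint single-world reflexive frames: each is trivially connected, but their disjoint union has 2 worlds with no edge between distinct components, so it is not connected.
So no modal formula (or set of formulas) defines exactly the connected frames.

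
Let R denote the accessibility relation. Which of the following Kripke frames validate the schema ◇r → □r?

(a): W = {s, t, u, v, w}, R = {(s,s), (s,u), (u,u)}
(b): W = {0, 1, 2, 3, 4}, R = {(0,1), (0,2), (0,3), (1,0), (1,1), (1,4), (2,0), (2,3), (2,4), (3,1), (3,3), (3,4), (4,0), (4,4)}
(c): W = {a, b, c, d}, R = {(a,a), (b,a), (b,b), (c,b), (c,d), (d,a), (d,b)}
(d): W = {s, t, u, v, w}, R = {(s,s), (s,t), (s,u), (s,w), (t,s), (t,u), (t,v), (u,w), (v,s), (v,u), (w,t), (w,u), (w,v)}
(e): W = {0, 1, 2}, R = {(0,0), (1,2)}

(e)

This is the axiom for partial functionality; its first-order frame correspondent is ∀x ∀y ∀z (Rxy ∧ Rxz → y = z).
(a): fails — s sees both s and u.
(b): fails — 0 sees both 1 and 2.
(c): fails — b sees both a and b.
(d): fails — s sees both s and t.
(e): holds.
Valid on: (e).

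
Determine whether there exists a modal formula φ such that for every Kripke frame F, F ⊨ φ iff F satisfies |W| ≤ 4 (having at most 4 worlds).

Modal frame validity is preserved under disjoint unions.
Any modal formula valid on each of 5 disjoint one-world frames is valid on their disjoint union (validity is preserved under disjoint unions). Each one-world frame has |W|=1≤4, but the union has |W|=5.
So the class is not modally definable.

Not modally definable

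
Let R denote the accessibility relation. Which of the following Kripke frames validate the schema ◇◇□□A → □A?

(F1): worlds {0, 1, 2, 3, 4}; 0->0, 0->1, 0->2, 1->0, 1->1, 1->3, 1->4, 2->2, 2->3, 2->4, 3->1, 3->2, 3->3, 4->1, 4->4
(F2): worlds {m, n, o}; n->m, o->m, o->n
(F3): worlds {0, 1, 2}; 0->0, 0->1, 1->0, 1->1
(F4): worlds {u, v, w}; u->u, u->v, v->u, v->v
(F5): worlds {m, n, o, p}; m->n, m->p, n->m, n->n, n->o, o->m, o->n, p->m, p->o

(F3), (F4)

Frame correspondent (Sahlqvist): ∀x ∀y ∀z ((xR²y ∧ xRz) → ∃w (yR²w ∧ z = w)) — i.e. a generalized confluence (Geach) condition.
(F1): fails — 0R²2, 0R0 but no w with 2R²w and 0=w.
(F2): fails — oR²m, oRm but no w with mR²w and m=w.
(F3): condition met.
(F4): condition met.
(F5): fails — mR²m, mRp but no w with mR²w and p=w.
Valid on: (F3), (F4).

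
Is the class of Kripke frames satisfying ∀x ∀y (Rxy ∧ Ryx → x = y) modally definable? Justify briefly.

No

Modal frame validity is preserved under surjective bounded morphisms.
The 6-cycle (worlds w0,w1,w2,w3,w4,w5 with w0→w1→w2→w3→w4→w5→w0) is antisymmetric. Sending even-indexed worlds to • and odd-indexed worlds to ∘ is a surjective bounded morphism onto the two-world frame with •↔∘, which is not antisymmetric.
Hence antisymmetry is not modally definable.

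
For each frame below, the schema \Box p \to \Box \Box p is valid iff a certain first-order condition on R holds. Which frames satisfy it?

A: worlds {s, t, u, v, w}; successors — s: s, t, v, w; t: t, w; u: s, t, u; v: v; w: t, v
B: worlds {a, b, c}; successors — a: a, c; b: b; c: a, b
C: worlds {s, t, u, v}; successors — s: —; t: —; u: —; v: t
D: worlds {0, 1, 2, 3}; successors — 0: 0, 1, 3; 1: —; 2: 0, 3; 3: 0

C

The schema corresponds to transitivity: \forall x \forall y \forall z (Rxy \wedge Ryz \to Rxz).
A: fails — Rwt and Rtw but not Rww.
B: fails — Rac and Rcb but not Rab.
C: holds.
D: fails — R20 and R01 but not R21.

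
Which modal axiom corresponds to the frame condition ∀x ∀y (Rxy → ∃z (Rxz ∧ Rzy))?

This is density; the standard corresponding axiom is C4: □□ψ → □ψ.
Suppose □□ψ→□ψ is valid. Take Rxy and set V(ψ)={w : xR²w}. Then □□ψ at x, so □ψ at x, so ψ at y, i.e. ∃z(Rxz∧Rzy).

□□ψ → □ψ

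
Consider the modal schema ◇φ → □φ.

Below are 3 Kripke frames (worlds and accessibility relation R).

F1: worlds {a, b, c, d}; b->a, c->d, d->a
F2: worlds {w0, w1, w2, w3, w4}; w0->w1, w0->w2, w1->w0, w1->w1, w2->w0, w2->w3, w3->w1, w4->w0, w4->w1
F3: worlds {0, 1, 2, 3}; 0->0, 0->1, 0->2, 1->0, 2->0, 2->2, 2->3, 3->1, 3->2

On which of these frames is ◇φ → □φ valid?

F1

This is the axiom for partial functionality; its first-order frame correspondent is ∀x ∀y ∀z (Rxy ∧ Rxz → y = z).
F1: ✓.
F2: fails — w0 sees both w1 and w2.
F3: fails — 0 sees both 0 and 1.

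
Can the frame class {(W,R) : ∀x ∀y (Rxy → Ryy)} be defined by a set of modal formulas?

Definable; □(□r → r) defines it

This is a Sahlqvist condition; the T□ axiom □(□r → r) defines it.
Suppose □(□r→r) is valid. Take Rxy and set V(r)={w : Ryw}. Then at y, □r holds; since □(□r→r) at x, □r→r at y, so r at y, i.e. Ryy.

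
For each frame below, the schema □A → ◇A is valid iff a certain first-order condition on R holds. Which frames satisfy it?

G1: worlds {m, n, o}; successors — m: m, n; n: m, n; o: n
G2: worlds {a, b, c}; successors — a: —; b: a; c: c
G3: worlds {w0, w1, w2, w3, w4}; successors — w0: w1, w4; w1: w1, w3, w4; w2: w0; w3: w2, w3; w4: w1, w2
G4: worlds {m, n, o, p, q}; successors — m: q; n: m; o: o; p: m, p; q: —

G1, G3

Frame correspondent (Sahlqvist): ∀x ∃y Rxy — i.e. seriality.
G1: holds.
G2: fails — world a has no successor.
G3: holds.
G4: fails — world q has no successor.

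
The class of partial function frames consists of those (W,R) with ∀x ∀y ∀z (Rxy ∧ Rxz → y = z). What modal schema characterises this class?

◇s → □s

The condition is partial functionality. The CD schema ◇s → □s defines it.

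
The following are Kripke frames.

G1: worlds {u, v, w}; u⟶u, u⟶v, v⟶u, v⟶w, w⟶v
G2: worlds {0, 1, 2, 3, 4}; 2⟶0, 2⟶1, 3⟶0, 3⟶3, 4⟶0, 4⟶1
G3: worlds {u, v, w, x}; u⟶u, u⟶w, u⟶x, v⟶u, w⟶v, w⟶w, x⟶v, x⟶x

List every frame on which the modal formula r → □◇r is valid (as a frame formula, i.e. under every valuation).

G1

The schema corresponds to symmetry: ∀x ∀y (Rxy → Ryx).
G1: satisfies the condition.
G2: fails — R40 but not R04.
G3: fails — Ruw but not Rwu.
Valid on: G1.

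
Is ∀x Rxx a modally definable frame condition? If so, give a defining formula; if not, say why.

This is a Sahlqvist condition; the T axiom □p → p defines it.
Suppose □p→p is valid. At any x set V(p)={w : Rxw}. Then □p holds at x, so p holds at x, i.e. Rxx.

Yes, by □p → p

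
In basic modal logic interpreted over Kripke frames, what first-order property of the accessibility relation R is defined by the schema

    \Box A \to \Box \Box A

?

Transitivity

This schema is the 4 axiom.
Its frame correspondent is transitivity — \forall x \forall y \forall z (Rxy \wedge Ryz \to Rxz).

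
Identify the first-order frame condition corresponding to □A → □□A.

Transitivity

This is the 4 axiom.
Its frame correspondent is transitivity — ∀x ∀y ∀z (Rxy ∧ Ryz → Rxz).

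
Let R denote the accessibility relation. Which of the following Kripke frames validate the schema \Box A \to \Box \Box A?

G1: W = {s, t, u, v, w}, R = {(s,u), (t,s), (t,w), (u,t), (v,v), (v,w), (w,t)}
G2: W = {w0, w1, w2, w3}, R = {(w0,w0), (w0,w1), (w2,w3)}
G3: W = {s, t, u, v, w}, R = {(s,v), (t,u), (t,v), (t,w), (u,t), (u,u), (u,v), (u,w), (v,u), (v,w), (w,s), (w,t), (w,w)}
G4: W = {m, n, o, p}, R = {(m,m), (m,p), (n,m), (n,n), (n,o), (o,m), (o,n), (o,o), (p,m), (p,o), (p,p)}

This is the axiom for transitivity; its first-order frame correspondent is \forall x \forall y \forall z (Rxy \wedge Ryz \to Rxz).
G1: fails — Rwt and Rts but not Rws.
G2: satisfies the condition.
G3: fails — Rwt and Rtv but not Rwv.
G4: fails — Rom and Rmp but not Rop.
Valid on: G2.

G2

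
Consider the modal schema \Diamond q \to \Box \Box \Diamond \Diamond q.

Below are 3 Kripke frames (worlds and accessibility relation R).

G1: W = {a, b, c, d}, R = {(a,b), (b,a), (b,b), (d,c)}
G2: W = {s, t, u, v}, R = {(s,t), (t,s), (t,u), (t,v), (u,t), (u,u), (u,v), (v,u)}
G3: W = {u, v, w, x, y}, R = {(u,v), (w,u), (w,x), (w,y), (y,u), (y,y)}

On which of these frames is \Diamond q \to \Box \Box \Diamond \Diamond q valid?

G1

The schema corresponds to a generalized confluence (Geach) condition: \forall x \forall y \forall z ((xRy \wedge x R^2 z) \to \exists w (y = w \wedge z R^2 w)).
G1: holds.
G2: fails — sRt, sR²s but no w with t=w and sR²w.
G3: fails — wRu, wR²u but no t with u=t and uR²t.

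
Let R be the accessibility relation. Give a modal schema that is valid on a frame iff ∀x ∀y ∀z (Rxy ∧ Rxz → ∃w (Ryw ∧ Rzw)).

This is convergence; the standard corresponding axiom is .2: ◇□s → □◇s.
Suppose ◇□s→□◇s is valid. Take Rxy, Rxz and set V(s)={w : Ryw}. Then □s at y so ◇□s at x, so □◇s at x, so ◇s at z, giving w with Rzw and Ryw.

◇□s → □◇s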